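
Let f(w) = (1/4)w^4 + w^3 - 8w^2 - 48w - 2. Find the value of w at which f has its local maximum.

Critical points: f'(w) = w^3 + 3w^2 - 16w - 48 vanishes at w = -4, -3, 4.
f''(w) = 3w^2 + 6w - 16. f''(-4) = 8 > 0 ⇒ local minimum; f''(-3) = -7 < 0 ⇒ local maximum; f''(4) = 56 > 0 ⇒ local minimum.
The local maximum is f(-3) = 253/4.

-3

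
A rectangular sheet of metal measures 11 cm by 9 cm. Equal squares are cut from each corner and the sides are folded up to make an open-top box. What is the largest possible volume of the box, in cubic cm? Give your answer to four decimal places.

72.4198

With cut size x, the volume is V(x) = x(11 − 2x)(9 − 2x) for 0 < x < 4.5.
V'(x) = 12x^2 − 80x + 99. Setting V'(x) = 0 gives x ≈ 1.6419 (the root in (0, 4.5)).
V''(x) = 24x − 80 is negative there, so this is the maximum; V ≈ 72.4198.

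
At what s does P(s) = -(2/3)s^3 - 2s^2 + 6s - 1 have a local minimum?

Critical points: P'(s) = -2s^2 - 4s + 6 vanishes at s = -3, 1.
P''(s) = -4s - 4. P''(-3) = 8 > 0 ⇒ local minimum; P''(1) = -8 < 0 ⇒ local maximum.
The local minimum is P(-3) = -19.

-3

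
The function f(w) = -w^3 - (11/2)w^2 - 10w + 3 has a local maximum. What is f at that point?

487/54

f'(w) = -3w^2 - 11w - 10 = 0 at w = -2, -5/3.
Since f''(w) = -6w - 11, we get f''(-2) = 1 > 0 ⇒ local minimum; f''(-5/3) = -1 < 0 ⇒ local maximum.
The local maximum is f(-5/3) = 487/54.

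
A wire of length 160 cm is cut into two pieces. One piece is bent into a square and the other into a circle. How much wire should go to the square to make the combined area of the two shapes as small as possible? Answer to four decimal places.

Let x be the length used for the square. Square side x/4; circle radius (160−x)/(2π).
A(x) = (x/4)² + π·((160−x)/(2π))² = x²/16 + (160−x)²/(4π) for 0 ≤ x ≤ 160. A'(x) = x/8 − (160−x)/(2π) = 0 gives x = 4·160/(π+4) ≈ 89.6159.
A'' = 1/8 + 1/(2π) > 0, so this gives the minimum combined area; x ≈ 89.6159 cm to the square.

89.6159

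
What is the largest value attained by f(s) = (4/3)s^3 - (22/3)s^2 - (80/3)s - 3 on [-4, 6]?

1325/81

The derivative is 4s^2 - (44/3)s - 80/3, which vanishes at s = -4/3 and s = 5.
Evaluating at the critical points and endpoints: f(-4) = -99,  f(-4/3) = 1325/81,  f(5) = -153,  f(6) = -139.
So the maximum is f(-4/3) = 1325/81.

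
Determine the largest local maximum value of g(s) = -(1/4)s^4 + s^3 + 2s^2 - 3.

29

Critical points: g'(s) = -s^3 + 3s^2 + 4s vanishes at s = -1, 0, 4.
Second-derivative test with g''(s) = -3s^2 + 6s + 4: g''(-1) = -5 < 0 ⇒ local maximum; g''(0) = 4 > 0 ⇒ local minimum; g''(4) = -20 < 0 ⇒ local maximum.
Thus g has its largest local maximum at s = 4, with value 29.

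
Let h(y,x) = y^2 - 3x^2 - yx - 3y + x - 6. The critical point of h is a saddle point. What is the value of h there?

-107/13

∂h/∂y = 2y - x - 3 = 0 and ∂h/∂x = -y - 6x + 1 = 0, so (y, x) = (19/13, -1/13).
The Hessian has h_{yy} = 2, h_{xx} = -6, h_{yx} = -1, giving D = -13 < 0, so the point is a saddle point.
h(19/13, -1/13) = -107/13.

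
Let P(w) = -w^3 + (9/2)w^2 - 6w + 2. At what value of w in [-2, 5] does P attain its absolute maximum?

The derivative is -3w^2 + 9w - 6, which vanishes at w = 1 and w = 2.
Candidates: P(-2) = 40, P(1) = -1/2, P(2) = 0, P(5) = -81/2.
The maximum over the interval is 40, attained at w = -2.

-2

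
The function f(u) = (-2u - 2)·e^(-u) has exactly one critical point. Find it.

0

Differentiating with the product rule gives f'(u) = (2u)·e^(-u). Since e^(-u) > 0, the only critical point is u = 0.
f''(0) has the same sign as 2 > 0, so this is a local minimum.
f(0) = (-2)·e^(0) ≈ -2.0000.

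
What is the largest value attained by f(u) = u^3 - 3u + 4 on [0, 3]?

f'(u) = 3u^2 - 3, whose only zero in [0, 3] is u = 1.
Compare values at every candidate in [0, 3]: f(0) = 4,  f(1) = 2,  f(3) = 22.
Hence the absolute maximum is 22 at u = 3.

22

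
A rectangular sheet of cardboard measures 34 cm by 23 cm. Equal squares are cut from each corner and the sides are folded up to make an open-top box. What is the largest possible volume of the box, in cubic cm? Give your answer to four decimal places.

With cut size x, the volume is V(x) = x(34 − 2x)(23 − 2x) for 0 < x < 11.5.
V'(x) = 12x^2 − 228x + 782. Setting V'(x) = 0 gives x ≈ 4.4917 (the root in (0, 11.5)).
V''(x) = 24x − 228 is negative there, so this is the maximum; V ≈ 1575.0042.

1575.0042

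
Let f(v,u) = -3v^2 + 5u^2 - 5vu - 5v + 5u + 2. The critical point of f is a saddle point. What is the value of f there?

19/17

∂f/∂v = -6v - 5u - 5 = 0 and ∂f/∂u = -5v + 10u + 5 = 0, so (v, u) = (-5/17, -11/17).
The Hessian has f_{vv} = -6, f_{uu} = 10, f_{vu} = -5, giving D = -85 < 0, so the point is a saddle point.
f(-5/17, -11/17) = 19/17.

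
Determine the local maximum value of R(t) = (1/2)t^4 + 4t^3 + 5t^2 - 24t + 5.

R'(t) = 2t^3 + 12t^2 + 10t - 24. Setting R'(t) = 0 gives t ∈ {-4, -3, 1}.
R''(t) = 6t^2 + 24t + 10. R''(-4) = 10 > 0 ⇒ local minimum; R''(-3) = -8 < 0 ⇒ local maximum; R''(1) = 40 > 0 ⇒ local minimum.
The local maximum is R(-3) = 109/2.

109/2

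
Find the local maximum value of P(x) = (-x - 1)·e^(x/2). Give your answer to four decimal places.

0.4463

Differentiating with the product rule gives P'(x) = (-(1/2)x - 3/2)·e^(x/2). Since e^(x/2) > 0, the only critical point is x = -3.
P''(-3) has the same sign as -1/2 < 0, so this is a local maximum.
P(-3) = (2)·e^(-3/2) ≈ 0.4463.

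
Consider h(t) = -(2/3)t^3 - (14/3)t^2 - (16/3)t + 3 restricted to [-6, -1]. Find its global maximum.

The derivative is -2t^2 - (28/3)t - 16/3, whose only zero in [-6, -1] is t = -4.
Evaluating at the critical points and endpoints: h(-6) = 11,  h(-4) = -23/3,  h(-1) = 13/3.
The maximum over the interval is 11, attained at t = -6.

11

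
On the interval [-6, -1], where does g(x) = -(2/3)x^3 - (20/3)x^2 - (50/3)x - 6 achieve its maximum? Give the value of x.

The derivative is -2x^2 - (40/3)x - 50/3, which vanishes at x = -5 and x = -5/3.
Candidates: g(-6) = -2; g(-5) = -6; g(-5/3) = 514/81; g(-1) = 14/3.
So the maximum is g(-5/3) = 514/81.

-5/3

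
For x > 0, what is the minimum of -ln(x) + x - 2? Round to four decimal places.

-1.0000

g'(x) = -1/x + 1 = 0 gives x = 1.
g''(x) = 1/x², which is positive for x > 0, so this is a local minimum.
g(1) = -1·ln(1) + 1 - 2 ≈ -1.0000.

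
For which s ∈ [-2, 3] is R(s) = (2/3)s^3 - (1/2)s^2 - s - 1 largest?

3

The derivative is 2s^2 - s - 1, which vanishes at s = -1/2 and s = 1.
Compare values at every candidate in [-2, 3]: R(-2) = -19/3, R(-1/2) = -17/24, R(1) = -11/6, R(3) = 19/2.
The maximum over the interval is 19/2, attained at s = 3.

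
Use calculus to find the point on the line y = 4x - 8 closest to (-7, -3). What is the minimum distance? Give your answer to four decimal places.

8.0037

Minimize D(x)^2 = (x + 7)^2 + (4x - 5)^2.
d/dx[D^2] = 2(x + 7) + 2·4·(4x - 5) = 0 ⇒ x = 13/17.
Then y = -84/17 and the distance is √(1089/17) ≈ 8.0037.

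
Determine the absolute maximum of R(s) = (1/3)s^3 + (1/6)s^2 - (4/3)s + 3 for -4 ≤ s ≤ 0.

347/81

R'(s) = s^2 + (1/3)s - 4/3, whose only zero in [-4, 0] is s = -4/3.
Evaluating at the critical points and endpoints: R(-4) = -31/3,  R(-4/3) = 347/81,  R(0) = 3.
Hence the absolute maximum is 347/81 at s = -4/3.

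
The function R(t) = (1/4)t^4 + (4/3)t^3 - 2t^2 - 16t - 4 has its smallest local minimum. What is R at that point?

-88/3

Critical points: R'(t) = t^3 + 4t^2 - 4t - 16 vanishes at t = -4, -2, 2.
Since R''(t) = 3t^2 + 8t - 4, we get R''(-4) = 12 > 0 ⇒ local minimum; R''(-2) = -8 < 0 ⇒ local maximum; R''(2) = 24 > 0 ⇒ local minimum.
The smallest local minimum is R(2) = -88/3.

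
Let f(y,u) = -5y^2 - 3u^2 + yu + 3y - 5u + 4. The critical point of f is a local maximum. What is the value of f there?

373/59

∂f/∂y = -10y + u + 3 = 0 and ∂f/∂u = y - 6u - 5 = 0, so (y, u) = (13/59, -47/59).
The Hessian has f_{yy} = -10, f_{uu} = -6, f_{yu} = 1, giving D = 59 > 0 with f_{yy} < 0, so the point is a local maximum.
f(13/59, -47/59) = 373/59.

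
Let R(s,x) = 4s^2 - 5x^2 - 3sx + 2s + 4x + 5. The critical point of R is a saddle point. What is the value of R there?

∂R/∂s = 8s - 3x + 2 = 0 and ∂R/∂x = -3s - 10x + 4 = 0, so (s, x) = (-8/89, 38/89).
The Hessian has R_{ss} = 8, R_{xx} = -10, R_{sx} = -3, giving D = -89 < 0, so the point is a saddle point.
R(-8/89, 38/89) = 513/89.

513/89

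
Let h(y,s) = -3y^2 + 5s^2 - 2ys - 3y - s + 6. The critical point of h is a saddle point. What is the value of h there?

∂h/∂y = -6y - 2s - 3 = 0 and ∂h/∂s = -2y + 10s - 1 = 0, so (y, s) = (-1/2, 0).
The Hessian has h_{yy} = -6, h_{ss} = 10, h_{ys} = -2, giving D = -64 < 0, so the point is a saddle point.
h(-1/2, 0) = 27/4.

27/4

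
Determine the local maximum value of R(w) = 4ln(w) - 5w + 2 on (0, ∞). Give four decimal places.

R'(w) = 4/w − 5 = 0 gives w = 4/5.
R''(w) = -4/w², which is negative for w > 0, so this is a local maximum.
R(4/5) = 4·ln(4/5) - 4 + 2 ≈ -2.8926.

-2.8926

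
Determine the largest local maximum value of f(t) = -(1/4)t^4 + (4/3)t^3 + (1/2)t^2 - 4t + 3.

f'(t) = -t^3 + 4t^2 + t - 4. Setting f'(t) = 0 gives t ∈ {-1, 1, 4}.
Since f''(t) = -3t^2 + 8t + 1, we get f''(-1) = -10 < 0 ⇒ local maximum; f''(1) = 6 > 0 ⇒ local minimum; f''(4) = -15 < 0 ⇒ local maximum.
The largest local maximum is f(4) = 49/3.

49/3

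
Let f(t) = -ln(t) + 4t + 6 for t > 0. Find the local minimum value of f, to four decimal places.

8.3863

f'(t) = -1/t + 4 = 0 gives t = 1/4.
f''(t) = 1/t², which is positive for t > 0, so this is a local minimum.
f(1/4) = -1·ln(1/4) + 1 + 6 ≈ 8.3863.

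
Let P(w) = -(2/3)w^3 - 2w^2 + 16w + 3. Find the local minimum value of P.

-151/3

P'(w) = -2w^2 - 4w + 16 = 0 at w = -4, 2.
Since P''(w) = -4w - 4, we get P''(-4) = 12 > 0 ⇒ local minimum; P''(2) = -12 < 0 ⇒ local maximum.
Thus P has its local minimum at w = -4, with value -151/3.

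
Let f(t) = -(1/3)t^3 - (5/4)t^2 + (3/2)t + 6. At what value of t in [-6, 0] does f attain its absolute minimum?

-3

The derivative is -t^2 - (5/2)t + 3/2, whose only zero in [-6, 0] is t = -3.
Evaluating at the critical points and endpoints: f(-6) = 24, f(-3) = -3/4, f(0) = 6.
The minimum over the interval is -3/4, attained at t = -3.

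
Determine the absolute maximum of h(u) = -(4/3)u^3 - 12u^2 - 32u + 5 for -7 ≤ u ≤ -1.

The derivative is -4u^2 - 24u - 32, which vanishes at u = -4 and u = -2.
Candidates: h(-7) = 295/3; h(-4) = 79/3; h(-2) = 95/3; h(-1) = 79/3.
The maximum over the interval is 295/3, attained at u = -7.

295/3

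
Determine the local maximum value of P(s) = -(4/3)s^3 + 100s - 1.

997/3

Critical points: P'(s) = -4s^2 + 100 vanishes at s = -5, 5.
Second-derivative test with P''(s) = -8s: P''(-5) = 40 > 0 ⇒ local minimum; P''(5) = -40 < 0 ⇒ local maximum.
The local maximum is P(5) = 997/3.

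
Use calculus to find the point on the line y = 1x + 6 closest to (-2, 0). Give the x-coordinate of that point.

-4

Minimize D(x)^2 = (x + 2)^2 + (x + 6)^2.
d/dx[D^2] = 2(x + 2) + 2·1·(x + 6) = 0 ⇒ x = -4.
Then y = 2 and the distance is √(8) ≈ 2.8284.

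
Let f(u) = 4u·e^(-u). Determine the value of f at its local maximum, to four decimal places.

f'(u) = 4·e^(-u) + (4u)·(-1)·e^(-u) = (-4u + 4)·e^(-u). Since e^(-u) > 0, the only critical point is u = 1.
f''(1) has the same sign as -4 < 0, so this is a local maximum.
f(1) = (4)·e^(-1) ≈ 1.4715.

1.4715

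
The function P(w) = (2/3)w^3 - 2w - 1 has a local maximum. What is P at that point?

1/3

P'(w) = 2w^2 - 2. Setting P'(w) = 0 gives w ∈ {-1, 1}.
Second-derivative test with P''(w) = 4w: P''(-1) = -4 < 0 ⇒ local maximum; P''(1) = 4 > 0 ⇒ local minimum.
Thus P has its local maximum at w = -1, with value 1/3.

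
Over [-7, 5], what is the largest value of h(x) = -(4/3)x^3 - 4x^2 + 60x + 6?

Differentiating, h'(x) = -4x^2 - 8x + 60; which vanishes at x = -5 and x = 3.
Compare values at every candidate in [-7, 5]: h(-7) = -458/3,  h(-5) = -682/3,  h(3) = 114,  h(5) = 118/3.
Hence the absolute maximum is 114 at x = 3.

114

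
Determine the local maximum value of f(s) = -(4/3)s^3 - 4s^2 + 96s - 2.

Critical points: f'(s) = -4s^2 - 8s + 96 vanishes at s = -6, 4.
Second-derivative test with f''(s) = -8s - 8: f''(-6) = 40 > 0 ⇒ local minimum; f''(4) = -40 < 0 ⇒ local maximum.
The local maximum is f(4) = 698/3.

698/3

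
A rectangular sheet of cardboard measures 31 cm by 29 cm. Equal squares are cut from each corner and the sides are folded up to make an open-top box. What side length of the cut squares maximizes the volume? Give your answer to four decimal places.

4.9917

With cut size x, the volume is V(x) = x(31 − 2x)(29 − 2x) for 0 < x < 14.5.
V'(x) = 12x^2 − 240x + 899. Setting V'(x) = 0 gives x ≈ 4.9917 (the root in (0, 14.5)).
V''(x) = 24x − 240 is negative there, so this is the maximum; V ≈ 1995.0042.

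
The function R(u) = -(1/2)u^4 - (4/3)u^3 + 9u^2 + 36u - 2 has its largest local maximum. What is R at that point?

221/2

R'(u) = -2u^3 - 4u^2 + 18u + 36 = 0 at u = -3, -2, 3.
Second-derivative test with R''(u) = -6u^2 - 8u + 18: R''(-3) = -12 < 0 ⇒ local maximum; R''(-2) = 10 > 0 ⇒ local minimum; R''(3) = -60 < 0 ⇒ local maximum.
Thus R has its largest local maximum at u = 3, with value 221/2.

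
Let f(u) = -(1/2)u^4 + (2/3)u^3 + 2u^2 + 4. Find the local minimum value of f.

f'(u) = -2u^3 + 2u^2 + 4u = 0 at u = -1, 0, 2.
Second-derivative test with f''(u) = -6u^2 + 4u + 4: f''(-1) = -6 < 0 ⇒ local maximum; f''(0) = 4 > 0 ⇒ local minimum; f''(2) = -12 < 0 ⇒ local maximum.
Thus f has its local minimum at u = 0, with value 4.

4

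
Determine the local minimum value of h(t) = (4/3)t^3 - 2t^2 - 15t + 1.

-169/6

h'(t) = 4t^2 - 4t - 15 = 0 at t = -3/2, 5/2.
h''(t) = 8t - 4. h''(-3/2) = -16 < 0 ⇒ local maximum; h''(5/2) = 16 > 0 ⇒ local minimum.
So the local minimum value is h(5/2) = -169/6.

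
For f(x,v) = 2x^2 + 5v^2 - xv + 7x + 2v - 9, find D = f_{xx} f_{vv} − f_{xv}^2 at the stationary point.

39

∂f/∂x = 4x - v + 7 = 0 and ∂f/∂v = -x + 10v + 2 = 0, so (x, v) = (-24/13, -5/13).
The Hessian has f_{xx} = 4, f_{vv} = 10, f_{xv} = -1, giving D = 39 > 0 with f_{xx} > 0, so the point is a local minimum.
D = (4)·(10) − (-1)^2 = 39.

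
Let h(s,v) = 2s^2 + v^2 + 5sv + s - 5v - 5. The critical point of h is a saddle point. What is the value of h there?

-9/17

∂h/∂s = 4s + 5v + 1 = 0 and ∂h/∂v = 5s + 2v - 5 = 0, so (s, v) = (27/17, -25/17).
The Hessian has h_{ss} = 4, h_{vv} = 2, h_{sv} = 5, giving D = -17 < 0, so the point is a saddle point.
h(27/17, -25/17) = -9/17.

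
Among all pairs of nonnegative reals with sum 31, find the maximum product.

961/4

With x + y = 31, the product is P(x) = x(31 − x).
P'(x) = 31 − 2x = 0 gives x = 31/2; P'' = −2 < 0, so this is the maximum.
P = 31/2·31/2 = 961/4.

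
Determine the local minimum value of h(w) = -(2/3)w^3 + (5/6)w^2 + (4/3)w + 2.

13/8

h'(w) = -2w^2 + (5/3)w + 4/3. Setting h'(w) = 0 gives w ∈ {-1/2, 4/3}.
h''(w) = -4w + 5/3. h''(-1/2) = 11/3 > 0 ⇒ local minimum; h''(4/3) = -11/3 < 0 ⇒ local maximum.
Thus h has its local minimum at w = -1/2, with value 13/8.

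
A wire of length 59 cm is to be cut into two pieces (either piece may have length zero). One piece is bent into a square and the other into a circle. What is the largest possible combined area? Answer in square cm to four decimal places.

277.0092

Let x be the length used for the square. Square side x/4; circle radius (59−x)/(2π).
A(x) = (x/4)² + π·((59−x)/(2π))² = x²/16 + (59−x)²/(4π) for 0 ≤ x ≤ 59. A'(x) = x/8 − (59−x)/(2π) = 0 gives x = 4·59/(π+4) ≈ 33.0459.
A'' > 0, so the interior critical point is a minimum; the maximum is at an endpoint. A(0) = 277.0092 and A(59) = 217.5625, so the largest area is 277.0092.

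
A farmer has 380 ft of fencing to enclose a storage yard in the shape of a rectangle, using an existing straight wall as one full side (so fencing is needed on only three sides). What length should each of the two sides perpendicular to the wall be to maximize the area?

Let the sides perpendicular to the wall have length x and the parallel side y, so 2x + y = 380 and the area is A = xy = x(380 − 2x).
A'(x) = 380 − 4x = 0 gives x = 95, and A''(x) = −4 < 0 confirms a maximum.
Then y = 380 − 2·95 = 190 and A = 18050.

95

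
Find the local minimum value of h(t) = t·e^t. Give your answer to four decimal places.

-0.3679

Differentiating with the product rule gives h'(t) = (t + 1)·e^t. Since e^t > 0, the only critical point is t = -1.
h''(-1) has the same sign as 1 > 0, so this is a local minimum.
h(-1) = (-1)·e^(-1) ≈ -0.3679.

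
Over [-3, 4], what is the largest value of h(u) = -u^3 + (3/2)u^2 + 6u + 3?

51/2

The derivative is -3u^2 + 3u + 6, which vanishes at u = -1 and u = 2.
Evaluating at the critical points and endpoints: h(-3) = 51/2, h(-1) = -1/2, h(2) = 13, h(4) = -13.
So the maximum is h(-3) = 51/2.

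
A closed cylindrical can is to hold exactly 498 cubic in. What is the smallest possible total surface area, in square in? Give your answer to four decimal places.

347.8036

With radius r and height h, πr²h = 498 so h = 498/(πr²), and S(r) = 2πr² + 2πrh = 2πr² + 2·498/r.
S'(r) = 4πr − 2·498/r² = 0 ⇒ r³ = 498/(2π), so r ≈ 4.2955 and h = 2r ≈ 8.5911.
S''(r) = 4π + 4·498/r³ > 0, so this is the minimum; S ≈ 347.8036.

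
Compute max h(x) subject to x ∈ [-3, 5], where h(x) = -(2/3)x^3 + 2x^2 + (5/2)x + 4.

The derivative is -2x^2 + 4x + 5/2, which vanishes at x = -1/2 and x = 5/2.
Candidates: h(-3) = 65/2, h(-1/2) = 10/3, h(5/2) = 37/3, h(5) = -101/6.
The maximum over the interval is 65/2, attained at x = -3.

65/2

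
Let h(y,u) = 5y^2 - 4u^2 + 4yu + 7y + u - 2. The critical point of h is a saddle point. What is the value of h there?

-137/32

∂h/∂y = 10y + 4u + 7 = 0 and ∂h/∂u = 4y - 8u + 1 = 0, so (y, u) = (-5/8, -3/16).
The Hessian has h_{yy} = 10, h_{uu} = -8, h_{yu} = 4, giving D = -96 < 0, so the point is a saddle point.
h(-5/8, -3/16) = -137/32.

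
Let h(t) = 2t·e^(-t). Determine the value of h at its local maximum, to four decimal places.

h'(t) = 2·e^(-t) + (2t)·(-1)·e^(-t) = (-2t + 2)·e^(-t). Since e^(-t) > 0, the only critical point is t = 1.
h''(1) has the same sign as -2 < 0, so this is a local maximum.
h(1) = (2)·e^(-1) ≈ 0.7358.

0.7358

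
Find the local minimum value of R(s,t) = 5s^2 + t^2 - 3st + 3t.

∂R/∂s = 10s - 3t = 0 and ∂R/∂t = -3s + 2t + 3 = 0, so (s, t) = (-9/11, -30/11).
The Hessian has R_{ss} = 10, R_{tt} = 2, R_{st} = -3, giving D = 11 > 0 with R_{ss} > 0, so the point is a local minimum.
R(-9/11, -30/11) = -45/11.

-45/11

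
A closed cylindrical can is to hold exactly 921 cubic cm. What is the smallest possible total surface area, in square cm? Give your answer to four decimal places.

524.0278

With radius r and height h, πr²h = 921 so h = 921/(πr²), and S(r) = 2πr² + 2πrh = 2πr² + 2·921/r.
S'(r) = 4πr − 2·921/r² = 0 ⇒ r³ = 921/(2π), so r ≈ 5.2726 and h = 2r ≈ 10.5452.
S''(r) = 4π + 4·921/r³ > 0, so this is the minimum; S ≈ 524.0278.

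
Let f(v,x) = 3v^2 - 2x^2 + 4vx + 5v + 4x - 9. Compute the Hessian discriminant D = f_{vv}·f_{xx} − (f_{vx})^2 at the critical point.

∂f/∂v = 6v + 4x + 5 = 0 and ∂f/∂x = 4v - 4x + 4 = 0, so (v, x) = (-9/10, 1/10).
The Hessian has f_{vv} = 6, f_{xx} = -4, f_{vx} = 4, giving D = -40 < 0, so the point is a saddle point.
D = (6)·(-4) − (4)^2 = -40.

-40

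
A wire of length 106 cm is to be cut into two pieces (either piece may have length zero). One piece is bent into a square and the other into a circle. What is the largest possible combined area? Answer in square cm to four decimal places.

894.1325

Let x be the length used for the square. Square side x/4; circle radius (106−x)/(2π).
A(x) = (x/4)² + π·((106−x)/(2π))² = x²/16 + (106−x)²/(4π) for 0 ≤ x ≤ 106. A'(x) = x/8 − (106−x)/(2π) = 0 gives x = 4·106/(π+4) ≈ 59.3705.
A'' > 0, so the interior critical point is a minimum; the maximum is at an endpoint. A(0) = 894.1325 and A(106) = 702.2500, so the largest area is 894.1325.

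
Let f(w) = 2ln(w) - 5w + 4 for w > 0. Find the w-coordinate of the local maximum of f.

f'(w) = 2/w − 5 = 0 gives w = 2/5.
f''(w) = -2/w², which is negative for w > 0, so this is a local maximum.
f(2/5) = 2·ln(2/5) - 2 + 4 ≈ 0.1674.

2/5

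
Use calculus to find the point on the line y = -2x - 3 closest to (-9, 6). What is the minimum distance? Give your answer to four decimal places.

Minimize D(x)^2 = (x + 9)^2 + (-2x - 9)^2.
d/dx[D^2] = 2(x + 9) + 2·(-2)·(-2x - 9) = 0 ⇒ x = -27/5.
Then y = 39/5 and the distance is √(81/5) ≈ 4.0249.

4.0249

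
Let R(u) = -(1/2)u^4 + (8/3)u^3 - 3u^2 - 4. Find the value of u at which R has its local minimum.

Critical points: R'(u) = -2u^3 + 8u^2 - 6u vanishes at u = 0, 1, 3.
Second-derivative test with R''(u) = -6u^2 + 16u - 6: R''(0) = -6 < 0 ⇒ local maximum; R''(1) = 4 > 0 ⇒ local minimum; R''(3) = -12 < 0 ⇒ local maximum.
Thus R has its local minimum at u = 1, with value -29/6.

1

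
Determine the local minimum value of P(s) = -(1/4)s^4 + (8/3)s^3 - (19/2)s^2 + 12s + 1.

P'(s) = -s^3 + 8s^2 - 19s + 12. Setting P'(s) = 0 gives s ∈ {1, 3, 4}.
Second-derivative test with P''(s) = -3s^2 + 16s - 19: P''(1) = -6 < 0 ⇒ local maximum; P''(3) = 2 > 0 ⇒ local minimum; P''(4) = -3 < 0 ⇒ local maximum.
The local minimum is P(3) = 13/4.

13/4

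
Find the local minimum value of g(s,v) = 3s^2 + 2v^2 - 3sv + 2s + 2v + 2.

∂g/∂s = 6s - 3v + 2 = 0 and ∂g/∂v = -3s + 4v + 2 = 0, so (s, v) = (-14/15, -6/5).
The Hessian has g_{ss} = 6, g_{vv} = 4, g_{sv} = -3, giving D = 15 > 0 with g_{ss} > 0, so the point is a local minimum.
g(-14/15, -6/5) = -2/15.

-2/15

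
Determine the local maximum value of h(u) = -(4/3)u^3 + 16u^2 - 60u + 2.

-194/3

Critical points: h'(u) = -4u^2 + 32u - 60 vanishes at u = 3, 5.
Second-derivative test with h''(u) = -8u + 32: h''(3) = 8 > 0 ⇒ local minimum; h''(5) = -8 < 0 ⇒ local maximum.
Thus h has its local maximum at u = 5, with value -194/3.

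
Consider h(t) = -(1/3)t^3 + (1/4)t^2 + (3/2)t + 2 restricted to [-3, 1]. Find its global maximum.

35/4

The derivative is -t^2 + (1/2)t + 3/2, whose only zero in [-3, 1] is t = -1.
Evaluating at the critical points and endpoints: h(-3) = 35/4; h(-1) = 13/12; h(1) = 41/12.
The maximum over the interval is 35/4, attained at t = -3.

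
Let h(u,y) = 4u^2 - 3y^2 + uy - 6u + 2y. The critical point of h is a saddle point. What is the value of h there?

-80/49

∂h/∂u = 8u + y - 6 = 0 and ∂h/∂y = u - 6y + 2 = 0, so (u, y) = (34/49, 22/49).
The Hessian has h_{uu} = 8, h_{yy} = -6, h_{uy} = 1, giving D = -49 < 0, so the point is a saddle point.
h(34/49, 22/49) = -80/49.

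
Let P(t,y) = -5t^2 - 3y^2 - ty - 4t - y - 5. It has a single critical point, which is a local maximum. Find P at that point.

∂P/∂t = -10t - y - 4 = 0 and ∂P/∂y = -t - 6y - 1 = 0, so (t, y) = (-23/59, -6/59).
The Hessian has P_{tt} = -10, P_{yy} = -6, P_{ty} = -1, giving D = 59 > 0 with P_{tt} < 0, so the point is a local maximum.
P(-23/59, -6/59) = -246/59.

-246/59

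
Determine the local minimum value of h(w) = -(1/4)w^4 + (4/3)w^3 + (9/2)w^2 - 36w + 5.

-187/4

Critical points: h'(w) = -w^3 + 4w^2 + 9w - 36 vanishes at w = -3, 3, 4.
h''(w) = -3w^2 + 8w + 9. h''(-3) = -42 < 0 ⇒ local maximum; h''(3) = 6 > 0 ⇒ local minimum; h''(4) = -7 < 0 ⇒ local maximum.
So the local minimum value is h(3) = -187/4.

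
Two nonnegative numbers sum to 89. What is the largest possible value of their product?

7921/4

With x + y = 89, the product is P(x) = x(89 − x).
P'(x) = 89 − 2x = 0 gives x = 89/2; P'' = −2 < 0, so this is the maximum.
P = 89/2·89/2 = 7921/4.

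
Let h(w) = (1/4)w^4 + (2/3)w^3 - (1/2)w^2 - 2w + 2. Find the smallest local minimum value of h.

Critical points: h'(w) = w^3 + 2w^2 - w - 2 vanishes at w = -2, -1, 1.
h''(w) = 3w^2 + 4w - 1. h''(-2) = 3 > 0 ⇒ local minimum; h''(-1) = -2 < 0 ⇒ local maximum; h''(1) = 6 > 0 ⇒ local minimum.
Thus h has its smallest local minimum at w = 1, with value 5/12.

5/12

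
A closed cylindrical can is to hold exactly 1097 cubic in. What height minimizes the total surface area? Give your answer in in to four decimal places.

With radius r and height h, πr²h = 1097 so h = 1097/(πr²), and S(r) = 2πr² + 2πrh = 2πr² + 2·1097/r.
S'(r) = 4πr − 2·1097/r² = 0 ⇒ r³ = 1097/(2π), so r ≈ 5.5891 and h = 2r ≈ 11.1782.
S''(r) = 4π + 4·1097/r³ > 0, so this is the minimum; S ≈ 588.8242.

11.1782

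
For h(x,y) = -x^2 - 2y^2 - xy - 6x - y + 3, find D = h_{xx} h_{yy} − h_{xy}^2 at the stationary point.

∂h/∂x = -2x - y - 6 = 0 and ∂h/∂y = -x - 4y - 1 = 0, so (x, y) = (-23/7, 4/7).
The Hessian has h_{xx} = -2, h_{yy} = -4, h_{xy} = -1, giving D = 7 > 0 with h_{xx} < 0, so the point is a local maximum.
D = (-2)·(-4) − (-1)^2 = 7.

7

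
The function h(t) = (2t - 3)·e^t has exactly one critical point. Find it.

1/2

h'(t) = 2·e^t + (2t - 3)·1·e^t = (2t - 1)·e^t. Since e^t > 0, the only critical point is t = 1/2.
h''(1/2) has the same sign as 2 > 0, so this is a local minimum.
h(1/2) = (-2)·e^(1/2) ≈ -3.2974.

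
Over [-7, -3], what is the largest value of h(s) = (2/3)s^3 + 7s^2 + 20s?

-25/3

Differentiating, h'(s) = 2s^2 + 14s + 20; whose only zero in [-7, -3] is s = -5.
Compare values at every candidate in [-7, -3]: h(-7) = -77/3; h(-5) = -25/3; h(-3) = -15.
Hence the absolute maximum is -25/3 at s = -5.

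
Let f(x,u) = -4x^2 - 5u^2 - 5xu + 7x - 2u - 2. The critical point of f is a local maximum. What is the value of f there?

∂f/∂x = -8x - 5u + 7 = 0 and ∂f/∂u = -5x - 10u - 2 = 0, so (x, u) = (16/11, -51/55).
The Hessian has f_{xx} = -8, f_{uu} = -10, f_{xu} = -5, giving D = 55 > 0 with f_{xx} < 0, so the point is a local maximum.
f(16/11, -51/55) = 221/55.

221/55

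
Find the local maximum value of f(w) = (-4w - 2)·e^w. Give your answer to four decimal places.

Differentiating with the product rule gives f'(w) = (-4w - 6)·e^w. Since e^w > 0, the only critical point is w = -3/2.
f''(-3/2) has the same sign as -4 < 0, so this is a local maximum.
f(-3/2) = (4)·e^(-3/2) ≈ 0.8925.

0.8925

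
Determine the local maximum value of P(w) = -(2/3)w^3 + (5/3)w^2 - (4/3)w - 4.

Critical points: P'(w) = -2w^2 + (10/3)w - 4/3 vanishes at w = 2/3, 1.
P''(w) = -4w + 10/3. P''(2/3) = 2/3 > 0 ⇒ local minimum; P''(1) = -2/3 < 0 ⇒ local maximum.
Thus P has its local maximum at w = 1, with value -13/3.

-13/3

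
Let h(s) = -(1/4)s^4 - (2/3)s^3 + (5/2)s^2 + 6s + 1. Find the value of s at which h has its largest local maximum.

h'(s) = -s^3 - 2s^2 + 5s + 6 = 0 at s = -3, -1, 2.
h''(s) = -3s^2 - 4s + 5. h''(-3) = -10 < 0 ⇒ local maximum; h''(-1) = 6 > 0 ⇒ local minimum; h''(2) = -15 < 0 ⇒ local maximum.
Thus h has its largest local maximum at s = 2, with value 41/3.

2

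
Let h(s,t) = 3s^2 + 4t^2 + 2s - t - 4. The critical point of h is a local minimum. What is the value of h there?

-211/48

∂h/∂s = 6s + 2 = 0 and ∂h/∂t = 8t - 1 = 0, so (s, t) = (-1/3, 1/8).
The Hessian has h_{ss} = 6, h_{tt} = 8, h_{st} = 0, giving D = 48 > 0 with h_{ss} > 0, so the point is a local minimum.
h(-1/3, 1/8) = -211/48.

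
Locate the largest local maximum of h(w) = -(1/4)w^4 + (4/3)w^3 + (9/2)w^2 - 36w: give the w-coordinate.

h'(w) = -w^3 + 4w^2 + 9w - 36 = 0 at w = -3, 3, 4.
Second-derivative test with h''(w) = -3w^2 + 8w + 9: h''(-3) = -42 < 0 ⇒ local maximum; h''(3) = 6 > 0 ⇒ local minimum; h''(4) = -7 < 0 ⇒ local maximum.
The largest local maximum is h(-3) = 369/4.

-3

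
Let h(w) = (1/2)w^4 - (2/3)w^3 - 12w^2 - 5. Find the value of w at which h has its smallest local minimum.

4

h'(w) = 2w^3 - 2w^2 - 24w. Setting h'(w) = 0 gives w ∈ {-3, 0, 4}.
Second-derivative test with h''(w) = 6w^2 - 4w - 24: h''(-3) = 42 > 0 ⇒ local minimum; h''(0) = -24 < 0 ⇒ local maximum; h''(4) = 56 > 0 ⇒ local minimum.
So the smallest local minimum value is h(4) = -335/3.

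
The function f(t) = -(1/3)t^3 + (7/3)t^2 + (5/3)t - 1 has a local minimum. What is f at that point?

Critical points: f'(t) = -t^2 + (14/3)t + 5/3 vanishes at t = -1/3, 5.
Since f''(t) = -2t + 14/3, we get f''(-1/3) = 16/3 > 0 ⇒ local minimum; f''(5) = -16/3 < 0 ⇒ local maximum.
So the local minimum value is f(-1/3) = -104/81.

-104/81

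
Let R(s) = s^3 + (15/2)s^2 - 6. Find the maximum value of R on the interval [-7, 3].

177/2

The derivative is 3s^2 + 15s, which vanishes at s = -5 and s = 0.
Candidates: R(-7) = 37/2, R(-5) = 113/2, R(0) = -6, R(3) = 177/2.
The maximum over the interval is 177/2, attained at s = 3.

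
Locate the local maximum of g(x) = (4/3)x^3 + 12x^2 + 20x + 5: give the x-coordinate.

g'(x) = 4x^2 + 24x + 20. Setting g'(x) = 0 gives x ∈ {-5, -1}.
g''(x) = 8x + 24. g''(-5) = -16 < 0 ⇒ local maximum; g''(-1) = 16 > 0 ⇒ local minimum.
So the local maximum value is g(-5) = 115/3.

-5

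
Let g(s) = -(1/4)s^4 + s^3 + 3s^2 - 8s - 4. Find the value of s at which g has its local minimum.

g'(s) = -s^3 + 3s^2 + 6s - 8 = 0 at s = -2, 1, 4.
Since g''(s) = -3s^2 + 6s + 6, we get g''(-2) = -18 < 0 ⇒ local maximum; g''(1) = 9 > 0 ⇒ local minimum; g''(4) = -18 < 0 ⇒ local maximum.
The local minimum is g(1) = -33/4.

1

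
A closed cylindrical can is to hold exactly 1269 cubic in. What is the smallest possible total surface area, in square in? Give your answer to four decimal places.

With radius r and height h, πr²h = 1269 so h = 1269/(πr²), and S(r) = 2πr² + 2πrh = 2πr² + 2·1269/r.
S'(r) = 4πr − 2·1269/r² = 0 ⇒ r³ = 1269/(2π), so r ≈ 5.8672 and h = 2r ≈ 11.7343.
S''(r) = 4π + 4·1269/r³ > 0, so this is the minimum; S ≈ 648.8669.

648.8669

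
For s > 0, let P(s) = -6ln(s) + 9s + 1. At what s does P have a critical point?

P'(s) = -6/s + 9 = 0 gives s = 2/3.
P''(s) = 6/s², which is positive for s > 0, so this is a local minimum.
P(2/3) = -6·ln(2/3) + 6 + 1 ≈ 9.4328.

2/3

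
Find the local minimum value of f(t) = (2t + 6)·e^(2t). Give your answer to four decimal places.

-0.0009

f'(t) = 2·e^(2t) + (2t + 6)·2·e^(2t) = (4t + 14)·e^(2t). Since e^(2t) > 0, the only critical point is t = -7/2.
f''(-7/2) has the same sign as 4 > 0, so this is a local minimum.
f(-7/2) = (-1)·e^(-7) ≈ -0.0009.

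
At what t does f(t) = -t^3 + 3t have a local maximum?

1

f'(t) = -3t^2 + 3 = 0 at t = -1, 1.
Second-derivative test with f''(t) = -6t: f''(-1) = 6 > 0 ⇒ local minimum; f''(1) = -6 < 0 ⇒ local maximum.
So the local maximum value is f(1) = 2.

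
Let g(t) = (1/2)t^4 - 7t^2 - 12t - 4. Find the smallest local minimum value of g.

Critical points: g'(t) = 2t^3 - 14t - 12 vanishes at t = -2, -1, 3.
g''(t) = 6t^2 - 14. g''(-2) = 10 > 0 ⇒ local minimum; g''(-1) = -8 < 0 ⇒ local maximum; g''(3) = 40 > 0 ⇒ local minimum.
The smallest local minimum is g(3) = -125/2.

-125/2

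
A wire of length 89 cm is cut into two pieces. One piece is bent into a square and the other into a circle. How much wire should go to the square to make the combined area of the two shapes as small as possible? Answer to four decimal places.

49.8488

Let x be the length used for the square. Square side x/4; circle radius (89−x)/(2π).
A(x) = (x/4)² + π·((89−x)/(2π))² = x²/16 + (89−x)²/(4π) for 0 ≤ x ≤ 89. A'(x) = x/8 − (89−x)/(2π) = 0 gives x = 4·89/(π+4) ≈ 49.8488.
A'' = 1/8 + 1/(2π) > 0, so this gives the minimum combined area; x ≈ 49.8488 cm to the square.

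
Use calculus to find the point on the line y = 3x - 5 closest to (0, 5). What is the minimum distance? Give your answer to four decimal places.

3.1623

Minimize D(x)^2 = (x + 0)^2 + (3x - 10)^2.
d/dx[D^2] = 2(x + 0) + 2·3·(3x - 10) = 0 ⇒ x = 3.
Then y = 4 and the distance is √(10) ≈ 3.1623.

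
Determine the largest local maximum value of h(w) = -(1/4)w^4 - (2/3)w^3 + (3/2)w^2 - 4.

29/4

h'(w) = -w^3 - 2w^2 + 3w = 0 at w = -3, 0, 1.
Since h''(w) = -3w^2 - 4w + 3, we get h''(-3) = -12 < 0 ⇒ local maximum; h''(0) = 3 > 0 ⇒ local minimum; h''(1) = -4 < 0 ⇒ local maximum.
Thus h has its largest local maximum at w = -3, with value 29/4.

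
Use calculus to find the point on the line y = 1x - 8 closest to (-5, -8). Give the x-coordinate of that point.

Minimize D(x)^2 = (x + 5)^2 + (x)^2.
d/dx[D^2] = 2(x + 5) + 2·1·(x) = 0 ⇒ x = -5/2.
Then y = -21/2 and the distance is √(25/2) ≈ 3.5355.

-5/2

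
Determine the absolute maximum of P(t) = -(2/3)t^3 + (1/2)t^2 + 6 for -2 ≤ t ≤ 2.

40/3

P'(t) = -2t^2 + t, which vanishes at t = 0 and t = 1/2.
Evaluating at the critical points and endpoints: P(-2) = 40/3,  P(0) = 6,  P(1/2) = 145/24,  P(2) = 8/3.
Hence the absolute maximum is 40/3 at t = -2.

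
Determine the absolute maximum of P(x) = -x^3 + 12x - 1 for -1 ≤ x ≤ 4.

15

Differentiating, P'(x) = -3x^2 + 12; whose only zero in [-1, 4] is x = 2.
Evaluating at the critical points and endpoints: P(-1) = -12, P(2) = 15, P(4) = -17.
Hence the absolute maximum is 15 at x = 2.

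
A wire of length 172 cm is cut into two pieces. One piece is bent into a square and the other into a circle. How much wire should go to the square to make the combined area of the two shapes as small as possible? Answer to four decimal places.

Let x be the length used for the square. Square side x/4; circle radius (172−x)/(2π).
A(x) = (x/4)² + π·((172−x)/(2π))² = x²/16 + (172−x)²/(4π) for 0 ≤ x ≤ 172. A'(x) = x/8 − (172−x)/(2π) = 0 gives x = 4·172/(π+4) ≈ 96.3371.
A'' = 1/8 + 1/(2π) > 0, so this gives the minimum combined area; x ≈ 96.3371 cm to the square.

96.3371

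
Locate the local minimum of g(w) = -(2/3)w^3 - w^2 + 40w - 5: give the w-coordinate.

g'(w) = -2w^2 - 2w + 40. Setting g'(w) = 0 gives w ∈ {-5, 4}.
Since g''(w) = -4w - 2, we get g''(-5) = 18 > 0 ⇒ local minimum; g''(4) = -18 < 0 ⇒ local maximum.
The local minimum is g(-5) = -440/3.

-5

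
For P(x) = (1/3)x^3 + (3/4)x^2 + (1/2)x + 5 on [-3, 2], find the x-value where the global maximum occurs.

2

The derivative is x^2 + (3/2)x + 1/2, which vanishes at x = -1 and x = -1/2.
Compare values at every candidate in [-3, 2]: P(-3) = 5/4,  P(-1) = 59/12,  P(-1/2) = 235/48,  P(2) = 35/3.
Hence the absolute maximum is 35/3 at x = 2.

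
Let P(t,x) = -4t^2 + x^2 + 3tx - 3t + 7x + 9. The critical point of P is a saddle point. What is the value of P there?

101/25

∂P/∂t = -8t + 3x - 3 = 0 and ∂P/∂x = 3t + 2x + 7 = 0, so (t, x) = (-27/25, -47/25).
The Hessian has P_{tt} = -8, P_{xx} = 2, P_{tx} = 3, giving D = -25 < 0, so the point is a saddle point.
P(-27/25, -47/25) = 101/25.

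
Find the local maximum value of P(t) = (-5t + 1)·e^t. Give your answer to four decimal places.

2.2466

By the product rule, P'(t) = (-5t - 4)·e^t. Since e^t > 0, the only critical point is t = -4/5.
P''(-4/5) has the same sign as -5 < 0, so this is a local maximum.
P(-4/5) = (5)·e^(-4/5) ≈ 2.2466.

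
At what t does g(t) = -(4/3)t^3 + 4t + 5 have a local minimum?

-1

g'(t) = -4t^2 + 4. Setting g'(t) = 0 gives t ∈ {-1, 1}.
g''(t) = -8t. g''(-1) = 8 > 0 ⇒ local minimum; g''(1) = -8 < 0 ⇒ local maximum.
So the local minimum value is g(-1) = 7/3.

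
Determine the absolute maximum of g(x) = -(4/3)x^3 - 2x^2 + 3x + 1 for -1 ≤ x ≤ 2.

11/6

Differentiating, g'(x) = -4x^2 - 4x + 3; whose only zero in [-1, 2] is x = 1/2.
Compare values at every candidate in [-1, 2]: g(-1) = -8/3,  g(1/2) = 11/6,  g(2) = -35/3.
The maximum over the interval is 11/6, attained at x = 1/2.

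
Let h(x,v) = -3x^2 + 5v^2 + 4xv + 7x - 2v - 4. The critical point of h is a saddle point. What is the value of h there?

∂h/∂x = -6x + 4v + 7 = 0 and ∂h/∂v = 4x + 10v - 2 = 0, so (x, v) = (39/38, -4/19).
The Hessian has h_{xx} = -6, h_{vv} = 10, h_{xv} = 4, giving D = -76 < 0, so the point is a saddle point.
h(39/38, -4/19) = -15/76.

-15/76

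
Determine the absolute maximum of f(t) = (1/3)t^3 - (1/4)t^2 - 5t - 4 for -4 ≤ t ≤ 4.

7/3

Differentiating, f'(t) = t^2 - (1/2)t - 5; which vanishes at t = -2 and t = 5/2.
Candidates: f(-4) = -28/3,  f(-2) = 7/3,  f(5/2) = -617/48,  f(4) = -20/3.
So the maximum is f(-2) = 7/3.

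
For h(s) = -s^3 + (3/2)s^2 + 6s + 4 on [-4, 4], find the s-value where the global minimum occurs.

4

h'(s) = -3s^2 + 3s + 6, which vanishes at s = -1 and s = 2.
Candidates: h(-4) = 68,  h(-1) = 1/2,  h(2) = 14,  h(4) = -12.
The minimum over the interval is -12, attained at s = 4.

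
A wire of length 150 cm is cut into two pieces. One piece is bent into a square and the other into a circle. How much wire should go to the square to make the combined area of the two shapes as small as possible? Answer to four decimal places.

84.0149

Let x be the length used for the square. Square side x/4; circle radius (150−x)/(2π).
A(x) = (x/4)² + π·((150−x)/(2π))² = x²/16 + (150−x)²/(4π) for 0 ≤ x ≤ 150. A'(x) = x/8 − (150−x)/(2π) = 0 gives x = 4·150/(π+4) ≈ 84.0149.
A'' = 1/8 + 1/(2π) > 0, so this gives the minimum combined area; x ≈ 84.0149 cm to the square.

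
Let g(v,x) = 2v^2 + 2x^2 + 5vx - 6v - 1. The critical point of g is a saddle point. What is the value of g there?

7

∂g/∂v = 4v + 5x - 6 = 0 and ∂g/∂x = 5v + 4x = 0, so (v, x) = (-8/3, 10/3).
The Hessian has g_{vv} = 4, g_{xx} = 4, g_{vx} = 5, giving D = -9 < 0, so the point is a saddle point.
g(-8/3, 10/3) = 7.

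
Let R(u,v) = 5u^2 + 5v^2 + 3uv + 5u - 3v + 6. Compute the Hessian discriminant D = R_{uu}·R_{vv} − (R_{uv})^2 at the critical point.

91

∂R/∂u = 10u + 3v + 5 = 0 and ∂R/∂v = 3u + 10v - 3 = 0, so (u, v) = (-59/91, 45/91).
The Hessian has R_{uu} = 10, R_{vv} = 10, R_{uv} = 3, giving D = 91 > 0 with R_{uu} > 0, so the point is a local minimum.
D = (10)·(10) − (3)^2 = 91.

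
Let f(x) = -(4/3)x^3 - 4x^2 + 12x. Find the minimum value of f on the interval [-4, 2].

-36

Differentiating, f'(x) = -4x^2 - 8x + 12; which vanishes at x = -3 and x = 1.
Candidates: f(-4) = -80/3,  f(-3) = -36,  f(1) = 20/3,  f(2) = -8/3.
The minimum over the interval is -36, attained at x = -3.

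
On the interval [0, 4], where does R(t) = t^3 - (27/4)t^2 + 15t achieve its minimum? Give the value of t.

0

The derivative is 3t^2 - (27/2)t + 15, which vanishes at t = 2 and t = 5/2.
Evaluating at the critical points and endpoints: R(0) = 0; R(2) = 11; R(5/2) = 175/16; R(4) = 16.
So the minimum is R(0) = 0.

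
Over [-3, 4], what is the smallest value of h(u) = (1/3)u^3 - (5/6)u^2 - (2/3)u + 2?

The derivative is u^2 - (5/3)u - 2/3, which vanishes at u = -1/3 and u = 2.
Compare values at every candidate in [-3, 4]: h(-3) = -25/2,  h(-1/3) = 343/162,  h(2) = 0,  h(4) = 22/3.
So the minimum is h(-3) = -25/2.

-25/2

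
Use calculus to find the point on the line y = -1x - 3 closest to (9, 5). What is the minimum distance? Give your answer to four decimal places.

Minimize D(x)^2 = (x - 9)^2 + (-x - 8)^2.
d/dx[D^2] = 2(x - 9) + 2·(-1)·(-x - 8) = 0 ⇒ x = 1/2.
Then y = -7/2 and the distance is √(289/2) ≈ 12.0208.

12.0208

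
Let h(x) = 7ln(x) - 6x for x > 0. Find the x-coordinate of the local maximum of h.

h'(x) = 7/x − 6 = 0 gives x = 7/6.
h''(x) = -7/x², which is negative for x > 0, so this is a local maximum.
h(7/6) = 7·ln(7/6) - 7 ≈ -5.9209.

7/6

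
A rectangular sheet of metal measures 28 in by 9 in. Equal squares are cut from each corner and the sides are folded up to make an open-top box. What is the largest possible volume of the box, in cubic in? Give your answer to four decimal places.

With cut size x, the volume is V(x) = x(28 − 2x)(9 − 2x) for 0 < x < 4.5.
V'(x) = 12x^2 − 148x + 252. Setting V'(x) = 0 gives x ≈ 2.0402 (the root in (0, 4.5)).
V''(x) = 24x − 148 is negative there, so this is the maximum; V ≈ 240.0803.

240.0803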